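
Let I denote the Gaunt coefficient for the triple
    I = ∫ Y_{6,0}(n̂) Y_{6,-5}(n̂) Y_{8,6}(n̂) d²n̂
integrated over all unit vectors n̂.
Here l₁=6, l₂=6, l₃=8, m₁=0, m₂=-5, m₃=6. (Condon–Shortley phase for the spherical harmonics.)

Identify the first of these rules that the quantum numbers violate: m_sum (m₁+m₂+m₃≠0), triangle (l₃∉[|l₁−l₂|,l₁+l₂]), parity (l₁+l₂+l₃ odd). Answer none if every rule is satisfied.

m_sum

azimuthal sum: 0 − 5 + 6 = 1  ✗
0 ≤ 8 ≤ 12 (triangle on l)
L = 6 + 6 + 8 = 20 (even)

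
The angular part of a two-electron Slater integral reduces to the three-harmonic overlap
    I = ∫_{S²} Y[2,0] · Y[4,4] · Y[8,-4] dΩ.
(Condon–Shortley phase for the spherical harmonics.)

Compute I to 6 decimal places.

|2−4|≤8≤2+4 violated ⇒ I = 0

0.000000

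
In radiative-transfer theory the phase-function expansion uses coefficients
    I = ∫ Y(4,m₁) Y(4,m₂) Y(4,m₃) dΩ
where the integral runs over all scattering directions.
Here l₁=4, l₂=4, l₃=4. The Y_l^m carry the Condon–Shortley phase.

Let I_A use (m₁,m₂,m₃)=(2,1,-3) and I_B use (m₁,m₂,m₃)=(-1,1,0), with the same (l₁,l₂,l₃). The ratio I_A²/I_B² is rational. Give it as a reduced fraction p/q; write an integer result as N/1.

Same 4,4,4: normalisation and zero-m 3j drop out of the ratio.
A: Δ: 4! 4! 4! / 13! → 1/450450; sum: t=1:−1/864 t=2:+1/576 = 1/1728; 3j²(4 4 4; 2 1 -3) = Δ·Π!·Σ² = 5/1287  (sign -1)
B: Δ: 4! 4! 4! / 13! → 1/450450; sum: t=1:−1/3456 t=2:+1/144 t=3:−1/96 t=4:+1/864 = -1/384; 3j²(4 4 4; -1 1 0) = Δ·Π!·Σ² = 9/2002  (sign -1)
I_A²/I_B² = (5/1287)/(9/2002) = 70/81

70/81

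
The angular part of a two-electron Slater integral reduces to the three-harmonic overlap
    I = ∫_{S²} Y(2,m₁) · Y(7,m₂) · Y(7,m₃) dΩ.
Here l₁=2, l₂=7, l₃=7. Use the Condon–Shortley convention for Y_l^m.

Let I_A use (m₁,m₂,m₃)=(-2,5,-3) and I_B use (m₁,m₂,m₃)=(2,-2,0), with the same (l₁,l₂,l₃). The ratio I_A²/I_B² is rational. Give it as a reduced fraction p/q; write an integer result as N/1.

11/21

Shared (l₁,l₂,l₃)=(2,7,7): N and (l;000)² cancel in I_A²/I_B².
A: Δ = 2!·2!·12!/17! = 1/185640; Racah Σ t=2..2: t=2:+1/29030400 = 1/29030400; ⇒ 3j(2 7 7; -2 5 -3)² = 99/7735, sgn +1
B: Δ = 2!·2!·12!/17! = 1/185640; Racah Σ t=0..0: t=0:+1/2419200 = 1/2419200; ⇒ 3j(2 7 7; 2 -2 0)² = 27/1105, sgn -1
I_A²/I_B² = (99/7735)/(27/1105) = 11/21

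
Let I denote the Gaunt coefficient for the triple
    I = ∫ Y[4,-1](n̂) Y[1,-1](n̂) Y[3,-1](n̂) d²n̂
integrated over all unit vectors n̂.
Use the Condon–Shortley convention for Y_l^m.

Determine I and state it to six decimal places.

0.000000

-1 − 1 − 1 = -3 ≠ 0: azimuthal integral kills it; I = 0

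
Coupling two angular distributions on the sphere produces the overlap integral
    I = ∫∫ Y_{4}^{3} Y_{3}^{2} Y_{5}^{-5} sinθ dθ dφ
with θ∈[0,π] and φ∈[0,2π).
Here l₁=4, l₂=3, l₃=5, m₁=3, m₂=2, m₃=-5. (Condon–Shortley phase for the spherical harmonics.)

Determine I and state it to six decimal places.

Rules hold: Σm=0, L=12 even, 1≤5≤7.
N = 9·7·11 = 693
Δ = 2!·6!·4!/13! = 1/180180
Racah Σ t=0..2: t=0:+1/576 t=1:−1/144 t=2:+1/576 = -1/288
⇒ 3j(4 3 5; 0 0 0)² = 20/1001, sgn +1
Racah Σ t=1..1: t=1:−1/17280 = -1/17280
⇒ 3j(4 3 5; 3 2 -5)² = 35/858, sgn -1
4πI² = N·(3j₀)²·(3jₘ)² = 1050/1859
I = -1·√(0.56482/4π) = -0.21200691

-0.212007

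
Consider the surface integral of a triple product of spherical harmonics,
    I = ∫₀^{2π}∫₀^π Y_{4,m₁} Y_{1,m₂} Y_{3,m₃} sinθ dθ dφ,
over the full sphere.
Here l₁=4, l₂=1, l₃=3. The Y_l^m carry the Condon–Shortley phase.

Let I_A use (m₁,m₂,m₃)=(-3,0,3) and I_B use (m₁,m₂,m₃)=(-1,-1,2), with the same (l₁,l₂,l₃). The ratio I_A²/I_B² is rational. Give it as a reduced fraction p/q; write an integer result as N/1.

7/3

Same 4,1,3: normalisation and zero-m 3j drop out of the ratio.
A: Δ: 2! 6! 0! / 9! → 1/252; sum: t=1:−1/720 = -1/720; 3j²(4 1 3; -3 0 3) = Δ·Π!·Σ² = 1/36  (sign -1)
B: Δ: 2! 6! 0! / 9! → 1/252; sum: t=0:+1/240 = 1/240; 3j²(4 1 3; -1 -1 2) = Δ·Π!·Σ² = 1/84  (sign -1)
I_A²/I_B² = (1/36)/(1/84) = 7/3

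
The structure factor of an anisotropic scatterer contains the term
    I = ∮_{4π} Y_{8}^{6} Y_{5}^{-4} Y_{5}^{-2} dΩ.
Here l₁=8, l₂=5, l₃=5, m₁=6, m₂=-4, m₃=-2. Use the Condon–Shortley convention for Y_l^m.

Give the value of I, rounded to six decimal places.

Rules hold: Σm=0, L=18 even, 3≤5≤13.
N = 17·11·11 = 2057
Δ = 8!·8!·2!/19! = 1/37413090
Racah Σ t=3..5: t=3:−1/1036800 t=4:+1/331776 t=5:−1/1036800 = 1/921600
⇒ 3j(8 5 5; 0 0 0)² = 490/46189, sgn -1
Racah Σ t=0..1: t=0:+1/58060800 t=1:−1/50803200 = -1/406425600
⇒ 3j(8 5 5; 6 -4 -2)² = 1/3230, sgn +1
4πI² = N·(3j₀)²·(3jₘ)² = 539/79781
I = -1·√(0.00675599/4π) = -0.02318674

-0.023187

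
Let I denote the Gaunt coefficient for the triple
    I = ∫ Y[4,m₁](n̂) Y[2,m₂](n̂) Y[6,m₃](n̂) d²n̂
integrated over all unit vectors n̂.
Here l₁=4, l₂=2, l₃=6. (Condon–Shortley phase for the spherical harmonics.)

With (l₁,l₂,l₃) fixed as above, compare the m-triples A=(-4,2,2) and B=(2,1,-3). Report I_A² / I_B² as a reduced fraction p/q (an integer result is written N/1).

1/252

Shared (l₁,l₂,l₃)=(4,2,6): N and (l;000)² cancel in I_A²/I_B².
A: Δ = 0!·8!·4!/13! = 1/6435; Racah Σ t=0..0: t=0:+1/967680 = 1/967680; ⇒ 3j(4 2 6; -4 2 2)² = 1/6435, sgn +1
B: Δ = 0!·8!·4!/13! = 1/6435; Racah Σ t=0..0: t=0:+1/8640 = 1/8640; ⇒ 3j(4 2 6; 2 1 -3)² = 28/715, sgn -1
I_A²/I_B² = (1/6435)/(28/715) = 1/252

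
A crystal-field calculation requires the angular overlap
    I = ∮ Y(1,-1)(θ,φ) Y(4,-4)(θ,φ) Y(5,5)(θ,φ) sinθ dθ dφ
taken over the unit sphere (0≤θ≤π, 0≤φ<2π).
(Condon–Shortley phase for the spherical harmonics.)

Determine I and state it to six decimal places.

-0.329416

Checks pass: Σm=0; 10 even; l₃=5∈[3,5].
(2·1+1)(2·4+1)(2·5+1) = 297
Δ: 0! 2! 8! / 11! → 1/495
sum: t=0:+1/576 = 1/576
3j²(1 4 5; 0 0 0) = Δ·Π!·Σ² = 5/99  (sign -1)
sum: t=0:+1/80640 = 1/80640
3j²(1 4 5; -1 -4 5) = Δ·Π!·Σ² = 1/11  (sign +1)
combine: 4πI² = 297·5/99·1/11 = 15/11
take √, sign -1: I = -0.32941575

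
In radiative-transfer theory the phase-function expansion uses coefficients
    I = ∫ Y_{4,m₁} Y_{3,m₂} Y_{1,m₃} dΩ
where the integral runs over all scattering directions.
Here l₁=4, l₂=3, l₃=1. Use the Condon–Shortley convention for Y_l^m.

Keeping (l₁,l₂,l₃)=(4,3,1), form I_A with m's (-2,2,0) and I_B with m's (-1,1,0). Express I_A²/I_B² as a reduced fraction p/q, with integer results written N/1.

Same 4,3,1: normalisation and zero-m 3j drop out of the ratio.
A: Δ: 6! 2! 0! / 9! → 1/252; sum: t=5:−1/120 = -1/120; 3j²(4 3 1; -2 2 0) = Δ·Π!·Σ² = 1/21  (sign +1)
B: Δ: 6! 2! 0! / 9! → 1/252; sum: t=4:+1/48 = 1/48; 3j²(4 3 1; -1 1 0) = Δ·Π!·Σ² = 5/84  (sign -1)
I_A²/I_B² = (1/21)/(5/84) = 4/5

4/5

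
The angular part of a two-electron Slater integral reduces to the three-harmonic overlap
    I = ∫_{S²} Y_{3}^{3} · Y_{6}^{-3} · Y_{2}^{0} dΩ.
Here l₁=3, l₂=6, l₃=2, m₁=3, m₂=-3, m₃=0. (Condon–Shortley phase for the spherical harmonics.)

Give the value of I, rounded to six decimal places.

0.000000

|3−6|≤2≤3+6 violated ⇒ I = 0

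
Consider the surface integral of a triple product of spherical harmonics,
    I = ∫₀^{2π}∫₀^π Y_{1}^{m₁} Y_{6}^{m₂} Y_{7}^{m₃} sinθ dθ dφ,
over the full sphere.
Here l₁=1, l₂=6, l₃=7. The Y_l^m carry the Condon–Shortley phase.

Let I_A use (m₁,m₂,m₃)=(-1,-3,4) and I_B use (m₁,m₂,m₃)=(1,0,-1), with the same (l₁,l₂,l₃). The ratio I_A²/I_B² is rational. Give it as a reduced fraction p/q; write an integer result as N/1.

55/28

l's match ⇒ only the (l;m) 3-j factors differ between A and B.
A: triangle coeff Δ(1,6,7) = 1/1365; Σ_t [0,0]: t=0:+1/4354560 = 1/4354560; (3j)²=11/273 [(1 6 7; -1 -3 4)], sign=-1
B: triangle coeff Δ(1,6,7) = 1/1365; Σ_t [0,0]: t=0:+1/1036800 = 1/1036800; (3j)²=4/195 [(1 6 7; 1 0 -1)], sign=+1
I_A²/I_B² = (11/273)/(4/195) = 55/28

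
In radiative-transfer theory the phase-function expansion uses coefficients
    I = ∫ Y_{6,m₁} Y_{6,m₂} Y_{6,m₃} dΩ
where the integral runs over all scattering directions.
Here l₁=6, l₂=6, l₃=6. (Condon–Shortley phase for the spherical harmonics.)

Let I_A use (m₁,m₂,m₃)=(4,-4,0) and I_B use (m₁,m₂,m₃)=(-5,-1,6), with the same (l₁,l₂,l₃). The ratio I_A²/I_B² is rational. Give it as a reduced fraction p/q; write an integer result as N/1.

l's match ⇒ only the (l;m) 3-j factors differ between A and B.
A: triangle coeff Δ(6,6,6) = 1/325909584; Σ_t [0,2]: t=0:+1/1658880 t=1:−1/1728000 t=2:+1/24883200 = 1/15552000; (3j)²=16/46189 [(6 6 6; 4 -4 0)], sign=+1
B: triangle coeff Δ(6,6,6) = 1/325909584; Σ_t [5,5]: t=5:−1/62208000 = -1/62208000; (3j)²=77/8398 [(6 6 6; -5 -1 6)], sign=-1
I_A²/I_B² = (16/46189)/(77/8398) = 32/847

32/847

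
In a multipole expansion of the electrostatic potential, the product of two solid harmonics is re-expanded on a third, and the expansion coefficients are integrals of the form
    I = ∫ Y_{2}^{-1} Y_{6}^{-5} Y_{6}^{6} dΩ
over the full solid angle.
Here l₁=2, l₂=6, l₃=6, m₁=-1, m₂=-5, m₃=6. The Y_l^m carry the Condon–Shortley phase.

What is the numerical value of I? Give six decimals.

0.178412

Rules hold: Σm=0, L=14 even, 4≤6≤8.
N = 5·13·13 = 845
Δ = 2!·2!·10!/15! = 1/90090
Racah Σ t=0..2: t=0:+1/69120 t=1:−1/14400 t=2:+1/69120 = -7/172800
⇒ 3j(2 6 6; 0 0 0)² = 14/715, sgn -1
Racah Σ t=1..1: t=1:−1/7257600 = -1/7257600
⇒ 3j(2 6 6; -1 -5 6)² = 11/455, sgn -1
4πI² = N·(3j₀)²·(3jₘ)² = 2/5
I = +1·√(0.4/4π) = 0.17841241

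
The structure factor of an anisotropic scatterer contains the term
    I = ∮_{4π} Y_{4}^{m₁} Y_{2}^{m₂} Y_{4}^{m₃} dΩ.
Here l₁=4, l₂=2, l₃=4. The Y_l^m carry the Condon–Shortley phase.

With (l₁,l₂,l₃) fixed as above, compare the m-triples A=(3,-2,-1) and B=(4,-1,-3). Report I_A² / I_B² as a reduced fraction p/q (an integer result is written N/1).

l's match ⇒ only the (l;m) 3-j factors differ between A and B.
A: triangle coeff Δ(4,2,4) = 1/13860; Σ_t [0,0]: t=0:+1/480 = 1/480; (3j)²=3/110 [(4 2 4; 3 -2 -1)], sign=-1
B: triangle coeff Δ(4,2,4) = 1/13860; Σ_t [0,0]: t=0:+1/1440 = 1/1440; (3j)²=7/165 [(4 2 4; 4 -1 -3)], sign=-1
I_A²/I_B² = (3/110)/(7/165) = 9/14

9/14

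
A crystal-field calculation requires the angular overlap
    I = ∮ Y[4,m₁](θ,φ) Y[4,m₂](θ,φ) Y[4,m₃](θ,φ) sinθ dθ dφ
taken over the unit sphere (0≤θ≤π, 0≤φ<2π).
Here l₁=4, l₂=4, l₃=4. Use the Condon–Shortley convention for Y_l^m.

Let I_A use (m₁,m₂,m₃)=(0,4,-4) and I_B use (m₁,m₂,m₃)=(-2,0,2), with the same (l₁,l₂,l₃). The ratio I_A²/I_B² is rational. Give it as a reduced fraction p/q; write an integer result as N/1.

196/121

l's match ⇒ only the (l;m) 3-j factors differ between A and B.
A: triangle coeff Δ(4,4,4) = 1/450450; Σ_t [4,4]: t=4:+1/13824 = 1/13824; (3j)²=14/1287 [(4 4 4; 0 4 -4)], sign=+1
B: triangle coeff Δ(4,4,4) = 1/450450; Σ_t [2,4]: t=2:+1/384 t=3:−1/216 t=4:+1/2304 = -11/6912; (3j)²=11/1638 [(4 4 4; -2 0 2)], sign=-1
I_A²/I_B² = (14/1287)/(11/1638) = 196/121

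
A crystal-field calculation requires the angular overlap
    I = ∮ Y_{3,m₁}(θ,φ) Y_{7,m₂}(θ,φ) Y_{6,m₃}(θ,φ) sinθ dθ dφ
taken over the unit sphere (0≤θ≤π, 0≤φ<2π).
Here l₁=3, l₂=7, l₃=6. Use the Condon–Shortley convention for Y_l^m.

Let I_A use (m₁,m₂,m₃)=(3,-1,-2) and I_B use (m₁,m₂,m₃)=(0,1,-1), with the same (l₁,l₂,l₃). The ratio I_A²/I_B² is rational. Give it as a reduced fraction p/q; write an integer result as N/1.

2450/1849

l's match ⇒ only the (l;m) 3-j factors differ between A and B.
A: triangle coeff Δ(3,7,6) = 1/2042040; Σ_t [0,0]: t=0:+1/829440 = 1/829440; (3j)²=35/2431 [(3 7 6; 3 -1 -2)], sign=+1
B: triangle coeff Δ(3,7,6) = 1/2042040; Σ_t [1,3]: t=1:−1/362880 t=2:+1/69120 t=3:−1/172800 = 43/7257600; (3j)²=1849/170170 [(3 7 6; 0 1 -1)], sign=-1
I_A²/I_B² = (35/2431)/(1849/170170) = 2450/1849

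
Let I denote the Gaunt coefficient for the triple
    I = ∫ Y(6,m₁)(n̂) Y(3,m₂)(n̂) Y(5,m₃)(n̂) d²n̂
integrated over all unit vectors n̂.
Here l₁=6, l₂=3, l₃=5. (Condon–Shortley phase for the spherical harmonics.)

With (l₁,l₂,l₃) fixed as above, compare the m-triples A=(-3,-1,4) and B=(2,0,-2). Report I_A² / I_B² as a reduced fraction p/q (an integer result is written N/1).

9/1

l's match ⇒ only the (l;m) 3-j factors differ between A and B.
A: triangle coeff Δ(6,3,5) = 1/675675; Σ_t [1,2]: t=1:−1/241920 t=2:+1/40320 = 1/48384; (3j)²=24/1001 [(6 3 5; -3 -1 4)], sign=-1
B: triangle coeff Δ(6,3,5) = 1/675675; Σ_t [1,3]: t=1:−1/8640 t=2:+1/5760 t=3:−1/60480 = 1/24192; (3j)²=8/3003 [(6 3 5; 2 0 -2)], sign=-1
I_A²/I_B² = (24/1001)/(8/3003) = 9/1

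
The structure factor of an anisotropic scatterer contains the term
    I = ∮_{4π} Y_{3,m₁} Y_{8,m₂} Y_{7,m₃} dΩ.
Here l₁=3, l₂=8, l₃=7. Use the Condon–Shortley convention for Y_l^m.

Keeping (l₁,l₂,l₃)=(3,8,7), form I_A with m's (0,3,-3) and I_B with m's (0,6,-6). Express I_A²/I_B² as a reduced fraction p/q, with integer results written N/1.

55/1183

l's match ⇒ only the (l;m) 3-j factors differ between A and B.
A: triangle coeff Δ(3,8,7) = 1/5290740; Σ_t [1,3]: t=1:−1/87091200 t=2:+1/8709120 t=3:−1/11612160 = 1/58060800; (3j)²=99/117572 [(3 8 7; 0 3 -3)], sign=+1
B: triangle coeff Δ(3,8,7) = 1/5290740; Σ_t [2,3]: t=2:+1/1916006400 t=3:−1/479001600 = -1/638668800; (3j)²=117/6460 [(3 8 7; 0 6 -6)], sign=+1
I_A²/I_B² = (99/117572)/(117/6460) = 55/1183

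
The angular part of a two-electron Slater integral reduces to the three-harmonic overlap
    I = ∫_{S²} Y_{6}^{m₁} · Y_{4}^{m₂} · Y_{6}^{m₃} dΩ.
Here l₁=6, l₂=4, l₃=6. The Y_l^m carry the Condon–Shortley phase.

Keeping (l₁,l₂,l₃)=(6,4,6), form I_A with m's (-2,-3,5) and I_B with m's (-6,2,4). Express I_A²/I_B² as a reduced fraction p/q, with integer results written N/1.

343/405

Shared (l₁,l₂,l₃)=(6,4,6): N and (l;000)² cancel in I_A²/I_B².
A: Δ = 4!·8!·4!/17! = 1/15315300; Racah Σ t=0..1: t=0:+1/5806080 t=1:−1/725760 = -1/829440; ⇒ 3j(6 4 6; -2 -3 5)² = 49/2652, sgn +1
B: Δ = 4!·8!·4!/17! = 1/15315300; Racah Σ t=4..4: t=4:+1/3870720 = 1/3870720; ⇒ 3j(6 4 6; -6 2 4)² = 135/6188, sgn +1
I_A²/I_B² = (49/2652)/(135/6188) = 343/405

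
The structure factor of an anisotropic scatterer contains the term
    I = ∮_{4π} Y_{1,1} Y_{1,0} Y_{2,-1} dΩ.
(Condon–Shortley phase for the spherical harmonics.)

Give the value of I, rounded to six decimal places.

-0.218510

Checks pass: Σm=0; 4 even; l₃=2∈[0,2].
(2·1+1)(2·1+1)(2·2+1) = 45
Δ: 0! 2! 2! / 5! → 1/30
sum: t=0:+1/1 = 1/1
3j²(1 1 2; 0 0 0) = Δ·Π!·Σ² = 2/15  (sign +1)
sum: t=0:+1/2 = 1/2
3j²(1 1 2; 1 0 -1) = Δ·Π!·Σ² = 1/10  (sign -1)
combine: 4πI² = 45·2/15·1/10 = 3/5
take √, sign -1: I = -0.21850969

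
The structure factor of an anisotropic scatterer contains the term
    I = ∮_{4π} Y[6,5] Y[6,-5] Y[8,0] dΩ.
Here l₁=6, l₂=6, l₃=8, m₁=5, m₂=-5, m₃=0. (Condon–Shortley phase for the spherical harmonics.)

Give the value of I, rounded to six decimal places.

Checks pass: Σm=0; 20 even; l₃=8∈[0,12].
(2·6+1)(2·6+1)(2·8+1) = 2873
Δ: 4! 8! 8! / 21! → 1/1309458150
sum: t=0:+1/49766400 t=1:−1/3110400 t=2:+1/1327104 t=3:−1/3110400 t=4:+1/49766400 = 1/6635520
3j²(6 6 8; 0 0 0) = Δ·Π!·Σ² = 350/46189  (sign +1)
sum: t=0:+1/609638400 t=1:−1/9754214400 = 1/650280960
3j²(6 6 8; 5 -5 0) = Δ·Π!·Σ² = 275/58786  (sign +1)
combine: 4πI² = 2873·350/46189·275/58786 = 625/6137
take √, sign +1: I = 0.09002373

0.090024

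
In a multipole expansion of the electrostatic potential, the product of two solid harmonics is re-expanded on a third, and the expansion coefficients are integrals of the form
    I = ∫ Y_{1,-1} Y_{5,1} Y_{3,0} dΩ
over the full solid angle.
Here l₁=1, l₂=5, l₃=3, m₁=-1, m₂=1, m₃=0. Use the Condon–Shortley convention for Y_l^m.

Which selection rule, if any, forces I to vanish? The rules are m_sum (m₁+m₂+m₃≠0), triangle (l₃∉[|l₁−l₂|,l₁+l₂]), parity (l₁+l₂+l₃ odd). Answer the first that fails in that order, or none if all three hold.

triangle

m₁+m₂+m₃ = -1 + 1 + 0 = 0  ✓
triangle: |1−5|=4 ≤ l₃=3 ≤ 1+5=6  ✗
parity: l₁+l₂+l₃ = 9 is odd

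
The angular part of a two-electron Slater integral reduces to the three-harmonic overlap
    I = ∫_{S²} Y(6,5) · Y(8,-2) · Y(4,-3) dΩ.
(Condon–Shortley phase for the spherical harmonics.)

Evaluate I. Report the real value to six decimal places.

-0.069313

Checks pass: Σm=0; 18 even; l₃=4∈[2,14].
(2·6+1)(2·8+1)(2·4+1) = 1989
Δ: 10! 2! 6! / 19! → 1/23279256
sum: t=4:+1/1658880 t=5:−1/518400 t=6:+1/1658880 = -1/1382400
3j²(6 8 4; 0 0 0) = Δ·Π!·Σ² = 504/46189  (sign -1)
sum: t=0:+1/2612736000 t=1:−1/87091200 = -29/2612736000
3j²(6 8 4; 5 -2 -3) = Δ·Π!·Σ² = 841/302328  (sign +1)
combine: 4πI² = 1989·504/46189·841/302328 = 52983/877591
take √, sign -1: I = -0.06931341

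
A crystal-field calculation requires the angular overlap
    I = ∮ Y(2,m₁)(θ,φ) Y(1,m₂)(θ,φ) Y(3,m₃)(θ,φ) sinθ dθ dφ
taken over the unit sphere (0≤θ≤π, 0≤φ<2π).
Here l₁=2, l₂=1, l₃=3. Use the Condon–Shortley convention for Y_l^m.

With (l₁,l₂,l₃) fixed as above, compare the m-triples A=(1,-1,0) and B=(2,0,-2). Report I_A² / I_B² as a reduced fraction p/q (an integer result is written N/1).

Shared (l₁,l₂,l₃)=(2,1,3): N and (l;000)² cancel in I_A²/I_B².
A: Δ = 0!·4!·2!/7! = 1/105; Racah Σ t=0..0: t=0:+1/12 = 1/12; ⇒ 3j(2 1 3; 1 -1 0)² = 1/35, sgn -1
B: Δ = 0!·4!·2!/7! = 1/105; Racah Σ t=0..0: t=0:+1/24 = 1/24; ⇒ 3j(2 1 3; 2 0 -2)² = 1/21, sgn -1
I_A²/I_B² = (1/35)/(1/21) = 3/5

3/5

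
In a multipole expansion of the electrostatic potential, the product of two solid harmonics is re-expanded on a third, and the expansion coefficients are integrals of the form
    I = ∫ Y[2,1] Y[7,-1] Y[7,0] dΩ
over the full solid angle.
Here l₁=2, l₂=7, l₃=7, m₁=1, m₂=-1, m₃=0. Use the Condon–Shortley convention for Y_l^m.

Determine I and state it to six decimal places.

Rules hold: Σm=0, L=16 even, 5≤7≤9.
N = 5·15·15 = 1125
Δ = 2!·2!·12!/17! = 1/185640
Racah Σ t=0..2: t=0:+1/2419200 t=1:−1/518400 t=2:+1/2419200 = -1/907200
⇒ 3j(2 7 7; 0 0 0)² = 56/3315, sgn +1
Racah Σ t=0..1: t=0:+1/1036800 t=1:−1/1209600 = 1/7257600
⇒ 3j(2 7 7; 1 -1 0)² = 1/2210, sgn -1
4πI² = N·(3j₀)²·(3jₘ)² = 420/48841
I = -1·√(0.00859933/4π) = -0.02615938

-0.026159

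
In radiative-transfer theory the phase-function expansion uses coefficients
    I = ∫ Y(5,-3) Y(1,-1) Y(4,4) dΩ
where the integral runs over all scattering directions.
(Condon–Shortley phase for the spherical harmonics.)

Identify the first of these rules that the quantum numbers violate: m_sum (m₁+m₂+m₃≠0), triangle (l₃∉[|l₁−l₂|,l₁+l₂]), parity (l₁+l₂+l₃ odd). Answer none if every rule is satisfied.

none

m₁+m₂+m₃ = -3 − 1 + 4 = 0  ✓
triangle: |5−1|=4 ≤ l₃=4 ≤ 5+1=6  ✓
parity: l₁+l₂+l₃ = 10 is even  ✓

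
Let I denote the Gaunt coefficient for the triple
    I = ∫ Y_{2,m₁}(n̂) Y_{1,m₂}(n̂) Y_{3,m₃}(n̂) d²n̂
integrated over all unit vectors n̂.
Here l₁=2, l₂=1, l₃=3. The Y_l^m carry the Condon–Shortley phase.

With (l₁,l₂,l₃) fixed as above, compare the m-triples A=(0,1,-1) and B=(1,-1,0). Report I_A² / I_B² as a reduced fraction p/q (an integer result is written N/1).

2/1

Same 2,1,3: normalisation and zero-m 3j drop out of the ratio.
A: Δ: 0! 4! 2! / 7! → 1/105; sum: t=0:+1/8 = 1/8; 3j²(2 1 3; 0 1 -1) = Δ·Π!·Σ² = 2/35  (sign +1)
B: Δ: 0! 4! 2! / 7! → 1/105; sum: t=0:+1/12 = 1/12; 3j²(2 1 3; 1 -1 0) = Δ·Π!·Σ² = 1/35  (sign -1)
I_A²/I_B² = (2/35)/(1/35) = 2/1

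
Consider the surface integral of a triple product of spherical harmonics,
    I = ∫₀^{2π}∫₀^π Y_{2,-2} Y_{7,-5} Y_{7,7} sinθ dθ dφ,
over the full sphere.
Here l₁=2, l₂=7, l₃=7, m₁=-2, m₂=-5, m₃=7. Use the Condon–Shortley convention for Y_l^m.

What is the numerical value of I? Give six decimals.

m-sum 0 ✓  L=16 even ✓  5≤7≤9 ✓
Π(2lᵢ+1) = 5×15×15 = 1125
triangle coeff Δ(2,7,7) = 1/185640
Σ_t [0,2]: t=0:+1/2419200 t=1:−1/518400 t=2:+1/2419200 = -1/907200
(3j)²=56/3315 [(2 7 7; 0 0 0)], sign=+1
Σ_t [2,2]: t=2:+1/1916006400 = 1/1916006400
(3j)²=1/340 [(2 7 7; -2 -5 7)], sign=+1
⇒ 4πI² = 210/3757
I = (+1)√(210/3757/(4π)) = 0.06669359

0.066694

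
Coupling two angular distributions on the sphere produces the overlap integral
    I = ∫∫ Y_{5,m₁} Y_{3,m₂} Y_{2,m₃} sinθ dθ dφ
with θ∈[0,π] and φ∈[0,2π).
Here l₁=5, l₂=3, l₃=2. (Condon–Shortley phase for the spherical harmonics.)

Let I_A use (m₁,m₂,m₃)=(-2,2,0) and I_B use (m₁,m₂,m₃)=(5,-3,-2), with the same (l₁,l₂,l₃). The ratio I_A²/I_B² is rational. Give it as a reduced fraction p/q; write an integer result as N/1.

3/10

Shared (l₁,l₂,l₃)=(5,3,2): N and (l;000)² cancel in I_A²/I_B².
A: Δ = 6!·4!·0!/11! = 1/2310; Racah Σ t=5..5: t=5:−1/480 = -1/480; ⇒ 3j(5 3 2; -2 2 0)² = 3/110, sgn -1
B: Δ = 6!·4!·0!/11! = 1/2310; Racah Σ t=0..0: t=0:+1/17280 = 1/17280; ⇒ 3j(5 3 2; 5 -3 -2)² = 1/11, sgn +1
I_A²/I_B² = (3/110)/(1/11) = 3/10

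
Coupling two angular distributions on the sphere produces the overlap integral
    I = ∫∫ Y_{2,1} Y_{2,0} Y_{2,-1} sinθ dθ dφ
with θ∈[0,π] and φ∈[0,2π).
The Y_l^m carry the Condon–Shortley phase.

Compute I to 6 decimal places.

m-sum 0 ✓  L=6 even ✓  0≤2≤4 ✓
Π(2lᵢ+1) = 5×5×5 = 125
triangle coeff Δ(2,2,2) = 1/630
Σ_t [0,2]: t=0:+1/8 t=1:−1/1 t=2:+1/8 = -3/4
(3j)²=2/35 [(2 2 2; 0 0 0)], sign=-1
Σ_t [0,1]: t=0:+1/4 t=1:−1/2 = -1/4
(3j)²=1/70 [(2 2 2; 1 0 -1)], sign=+1
⇒ 4πI² = 5/49
I = (-1)√(5/49/(4π)) = -0.09011188

-0.090112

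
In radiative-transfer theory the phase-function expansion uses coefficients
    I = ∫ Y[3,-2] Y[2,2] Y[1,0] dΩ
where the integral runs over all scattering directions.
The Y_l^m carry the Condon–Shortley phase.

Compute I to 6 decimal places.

Rules hold: Σm=0, L=6 even, 1≤1≤5.
N = 7·5·3 = 105
Δ = 4!·2!·0!/7! = 1/105
Racah Σ t=2..2: t=2:+1/4 = 1/4
⇒ 3j(3 2 1; 0 0 0)² = 3/35, sgn -1
Racah Σ t=4..4: t=4:+1/24 = 1/24
⇒ 3j(3 2 1; -2 2 0)² = 1/21, sgn -1
4πI² = N·(3j₀)²·(3jₘ)² = 3/7
I = +1·√(0.428571/4π) = 0.18467439

0.184674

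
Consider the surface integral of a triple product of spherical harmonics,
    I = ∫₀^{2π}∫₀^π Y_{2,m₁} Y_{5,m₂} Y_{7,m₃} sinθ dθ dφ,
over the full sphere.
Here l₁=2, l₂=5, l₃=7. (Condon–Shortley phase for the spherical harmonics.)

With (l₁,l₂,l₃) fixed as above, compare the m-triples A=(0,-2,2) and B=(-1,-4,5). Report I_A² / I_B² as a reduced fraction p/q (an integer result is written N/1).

9/11

l's match ⇒ only the (l;m) 3-j factors differ between A and B.
A: triangle coeff Δ(2,5,7) = 1/15015; Σ_t [0,0]: t=0:+1/120960 = 1/120960; (3j)²=24/1001 [(2 5 7; 0 -2 2)], sign=-1
B: triangle coeff Δ(2,5,7) = 1/15015; Σ_t [0,0]: t=0:+1/2177280 = 1/2177280; (3j)²=8/273 [(2 5 7; -1 -4 5)], sign=+1
I_A²/I_B² = (24/1001)/(8/273) = 9/11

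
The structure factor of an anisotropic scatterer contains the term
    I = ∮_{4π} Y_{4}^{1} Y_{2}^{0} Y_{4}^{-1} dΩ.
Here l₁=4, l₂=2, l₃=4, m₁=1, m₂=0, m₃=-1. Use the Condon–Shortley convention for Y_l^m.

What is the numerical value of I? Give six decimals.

Rules hold: Σm=0, L=10 even, 2≤4≤6.
N = 9·5·9 = 405
Δ = 2!·6!·2!/11! = 1/13860
Racah Σ t=0..2: t=0:+1/192 t=1:−1/36 t=2:+1/192 = -5/288
⇒ 3j(4 2 4; 0 0 0)² = 20/693, sgn -1
Racah Σ t=0..2: t=0:+1/144 t=1:−1/48 t=2:+1/480 = -17/1440
⇒ 3j(4 2 4; 1 0 -1)² = 289/13860, sgn +1
4πI² = N·(3j₀)²·(3jₘ)² = 1445/5929
I = -1·√(0.243717/4π) = -0.13926381

-0.139264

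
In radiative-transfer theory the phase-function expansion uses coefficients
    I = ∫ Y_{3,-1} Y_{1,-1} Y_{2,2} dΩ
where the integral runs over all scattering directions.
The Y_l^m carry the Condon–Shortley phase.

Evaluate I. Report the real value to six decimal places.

-0.082589

m-sum 0 ✓  L=6 even ✓  2≤2≤4 ✓
Π(2lᵢ+1) = 7×3×5 = 105
triangle coeff Δ(3,1,2) = 1/105
Σ_t [1,1]: t=1:−1/4 = -1/4
(3j)²=3/35 [(3 1 2; 0 0 0)], sign=-1
Σ_t [0,0]: t=0:+1/48 = 1/48
(3j)²=1/105 [(3 1 2; -1 -1 2)], sign=+1
⇒ 4πI² = 3/35
I = (-1)√(3/35/(4π)) = -0.08258890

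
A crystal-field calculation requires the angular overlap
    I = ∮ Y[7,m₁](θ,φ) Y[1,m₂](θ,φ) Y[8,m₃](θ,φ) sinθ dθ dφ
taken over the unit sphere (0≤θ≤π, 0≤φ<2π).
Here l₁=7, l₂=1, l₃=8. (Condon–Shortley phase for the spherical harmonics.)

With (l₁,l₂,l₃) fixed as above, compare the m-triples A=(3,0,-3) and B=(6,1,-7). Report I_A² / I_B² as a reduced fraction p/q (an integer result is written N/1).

l's match ⇒ only the (l;m) 3-j factors differ between A and B.
A: triangle coeff Δ(7,1,8) = 1/2040; Σ_t [0,0]: t=0:+1/87091200 = 1/87091200; (3j)²=11/408 [(7 1 8; 3 0 -3)], sign=-1
B: triangle coeff Δ(7,1,8) = 1/2040; Σ_t [0,0]: t=0:+1/12454041600 = 1/12454041600; (3j)²=7/136 [(7 1 8; 6 1 -7)], sign=-1
I_A²/I_B² = (11/408)/(7/136) = 11/21

11/21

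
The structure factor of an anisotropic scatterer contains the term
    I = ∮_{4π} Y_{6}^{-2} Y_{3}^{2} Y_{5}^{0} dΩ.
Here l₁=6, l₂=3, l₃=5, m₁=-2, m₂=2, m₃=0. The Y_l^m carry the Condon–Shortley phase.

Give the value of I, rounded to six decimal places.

Checks pass: Σm=0; 14 even; l₃=5∈[3,9].
(2·6+1)(2·3+1)(2·5+1) = 1001
Δ: 4! 8! 2! / 15! → 1/675675
sum: t=1:−1/8640 t=2:+1/2304 t=3:−1/8640 = 7/34560
3j²(6 3 5; 0 0 0) = Δ·Π!·Σ² = 7/429  (sign -1)
sum: t=3:−1/8640 t=4:+1/13824 = -1/23040
3j²(6 3 5; -2 2 0) = Δ·Π!·Σ² = 2/429  (sign +1)
combine: 4πI² = 1001·7/429·2/429 = 98/1287
take √, sign -1: I = -0.07784287

-0.077843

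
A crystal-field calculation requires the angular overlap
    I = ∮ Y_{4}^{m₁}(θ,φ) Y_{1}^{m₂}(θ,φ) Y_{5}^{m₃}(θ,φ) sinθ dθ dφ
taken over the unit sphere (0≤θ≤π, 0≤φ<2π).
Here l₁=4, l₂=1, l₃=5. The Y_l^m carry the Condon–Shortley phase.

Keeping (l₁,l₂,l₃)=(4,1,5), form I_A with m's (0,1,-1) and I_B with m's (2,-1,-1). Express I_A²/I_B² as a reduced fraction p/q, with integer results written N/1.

Same 4,1,5: normalisation and zero-m 3j drop out of the ratio.
A: Δ: 0! 8! 2! / 11! → 1/495; sum: t=0:+1/1152 = 1/1152; 3j²(4 1 5; 0 1 -1) = Δ·Π!·Σ² = 1/33  (sign +1)
B: Δ: 0! 8! 2! / 11! → 1/495; sum: t=0:+1/2880 = 1/2880; 3j²(4 1 5; 2 -1 -1) = Δ·Π!·Σ² = 2/165  (sign +1)
I_A²/I_B² = (1/33)/(2/165) = 5/2

5/2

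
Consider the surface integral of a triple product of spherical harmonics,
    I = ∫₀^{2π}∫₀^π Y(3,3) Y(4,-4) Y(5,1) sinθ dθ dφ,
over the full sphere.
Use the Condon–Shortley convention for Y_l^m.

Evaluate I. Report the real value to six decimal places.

m-sum 0 ✓  L=12 even ✓  1≤5≤7 ✓
Π(2lᵢ+1) = 7×9×11 = 693
triangle coeff Δ(3,4,5) = 1/180180
Σ_t [0,2]: t=0:+1/576 t=1:−1/144 t=2:+1/576 = -1/288
(3j)²=20/1001 [(3 4 5; 0 0 0)], sign=+1
Σ_t [0,0]: t=0:+1/34560 = 1/34560
(3j)²=1/429 [(3 4 5; 3 -4 1)], sign=+1
⇒ 4πI² = 60/1859
I = (+1)√(60/1859/(4π)) = 0.05067935

0.050679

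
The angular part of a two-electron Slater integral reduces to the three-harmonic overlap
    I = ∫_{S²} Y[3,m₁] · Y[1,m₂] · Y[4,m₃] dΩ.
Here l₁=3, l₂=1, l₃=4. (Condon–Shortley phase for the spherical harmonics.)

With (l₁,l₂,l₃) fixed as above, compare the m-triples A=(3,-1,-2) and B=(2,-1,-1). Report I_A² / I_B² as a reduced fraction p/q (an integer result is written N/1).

Shared (l₁,l₂,l₃)=(3,1,4): N and (l;000)² cancel in I_A²/I_B².
A: Δ = 0!·6!·2!/9! = 1/252; Racah Σ t=0..0: t=0:+1/1440 = 1/1440; ⇒ 3j(3 1 4; 3 -1 -2)² = 1/252, sgn +1
B: Δ = 0!·6!·2!/9! = 1/252; Racah Σ t=0..0: t=0:+1/240 = 1/240; ⇒ 3j(3 1 4; 2 -1 -1)² = 1/84, sgn -1
I_A²/I_B² = (1/252)/(1/84) = 1/3

1/3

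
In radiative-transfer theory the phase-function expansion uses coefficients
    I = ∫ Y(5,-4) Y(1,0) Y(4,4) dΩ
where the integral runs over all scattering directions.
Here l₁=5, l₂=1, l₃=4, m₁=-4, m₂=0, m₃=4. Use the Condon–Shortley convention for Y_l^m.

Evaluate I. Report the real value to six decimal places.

Checks pass: Σm=0; 10 even; l₃=4∈[4,6].
(2·5+1)(2·1+1)(2·4+1) = 297
Δ: 2! 8! 0! / 11! → 1/495
sum: t=1:−1/576 = -1/576
3j²(5 1 4; 0 0 0) = Δ·Π!·Σ² = 5/99  (sign -1)
sum: t=1:−1/40320 = -1/40320
3j²(5 1 4; -4 0 4) = Δ·Π!·Σ² = 1/55  (sign -1)
combine: 4πI² = 297·5/99·1/55 = 3/11
take √, sign +1: I = 0.14731920

0.147319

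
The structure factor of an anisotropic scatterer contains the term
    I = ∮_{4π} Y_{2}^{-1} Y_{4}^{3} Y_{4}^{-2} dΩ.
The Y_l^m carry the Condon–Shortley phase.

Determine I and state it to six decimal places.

m-sum 0 ✓  L=10 even ✓  2≤4≤6 ✓
Π(2lᵢ+1) = 5×9×9 = 405
triangle coeff Δ(2,4,4) = 1/13860
Σ_t [0,2]: t=0:+1/192 t=1:−1/36 t=2:+1/192 = -5/288
(3j)²=20/693 [(2 4 4; 0 0 0)], sign=-1
Σ_t [1,2]: t=1:−1/1440 t=2:+1/240 = 1/288
(3j)²=5/132 [(2 4 4; -1 3 -2)], sign=+1
⇒ 4πI² = 375/847
I = (-1)√(375/847/(4π)) = -0.18770204

-0.187702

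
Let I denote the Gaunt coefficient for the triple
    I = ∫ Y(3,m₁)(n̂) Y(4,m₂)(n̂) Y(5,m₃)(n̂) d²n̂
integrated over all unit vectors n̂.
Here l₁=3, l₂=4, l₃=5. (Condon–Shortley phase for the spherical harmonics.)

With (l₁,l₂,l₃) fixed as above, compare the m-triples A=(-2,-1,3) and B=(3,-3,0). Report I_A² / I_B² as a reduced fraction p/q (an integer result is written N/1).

2/15

Same 3,4,5: normalisation and zero-m 3j drop out of the ratio.
A: Δ: 2! 4! 6! / 13! → 1/180180; sum: t=1:−1/1152 t=2:+1/1440 = -1/5760; 3j²(3 4 5; -2 -1 3) = Δ·Π!·Σ² = 1/858  (sign -1)
B: Δ: 2! 4! 6! / 13! → 1/180180; sum: t=0:+1/5760 = 1/5760; 3j²(3 4 5; 3 -3 0) = Δ·Π!·Σ² = 5/572  (sign -1)
I_A²/I_B² = (1/858)/(5/572) = 2/15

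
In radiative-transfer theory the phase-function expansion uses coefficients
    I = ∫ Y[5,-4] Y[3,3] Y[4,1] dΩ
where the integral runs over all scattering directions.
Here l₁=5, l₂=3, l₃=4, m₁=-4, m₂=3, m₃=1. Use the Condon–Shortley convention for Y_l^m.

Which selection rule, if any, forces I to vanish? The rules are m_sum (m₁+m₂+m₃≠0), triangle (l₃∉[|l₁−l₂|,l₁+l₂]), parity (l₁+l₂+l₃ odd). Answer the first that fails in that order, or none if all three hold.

m₁+m₂+m₃ = -4 + 3 + 1 = 0  ✓
triangle: |5−3|=2 ≤ l₃=4 ≤ 5+3=8  ✓
parity: l₁+l₂+l₃ = 12 is even  ✓

none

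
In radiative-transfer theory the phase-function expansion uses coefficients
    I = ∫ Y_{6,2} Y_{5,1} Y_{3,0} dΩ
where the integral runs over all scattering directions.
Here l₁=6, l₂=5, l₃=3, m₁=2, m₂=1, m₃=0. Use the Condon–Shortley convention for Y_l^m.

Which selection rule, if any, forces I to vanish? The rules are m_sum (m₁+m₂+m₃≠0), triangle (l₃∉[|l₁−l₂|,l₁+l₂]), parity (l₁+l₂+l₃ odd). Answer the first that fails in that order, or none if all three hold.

m_sum

azimuthal sum: 2 + 1 + 0 = 3  ✗
1 ≤ 3 ≤ 11 (triangle on l)
L = 6 + 5 + 3 = 14 (even)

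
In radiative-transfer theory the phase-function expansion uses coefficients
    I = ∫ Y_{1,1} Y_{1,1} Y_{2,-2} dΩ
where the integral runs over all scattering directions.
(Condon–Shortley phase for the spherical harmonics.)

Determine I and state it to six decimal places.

Checks pass: Σm=0; 4 even; l₃=2∈[0,2].
(2·1+1)(2·1+1)(2·2+1) = 45
Δ: 0! 2! 2! / 5! → 1/30
sum: t=0:+1/1 = 1/1
3j²(1 1 2; 0 0 0) = Δ·Π!·Σ² = 2/15  (sign +1)
sum: t=0:+1/4 = 1/4
3j²(1 1 2; 1 1 -2) = Δ·Π!·Σ² = 1/5  (sign +1)
combine: 4πI² = 45·2/15·1/5 = 6/5
take √, sign +1: I = 0.30901936

0.309019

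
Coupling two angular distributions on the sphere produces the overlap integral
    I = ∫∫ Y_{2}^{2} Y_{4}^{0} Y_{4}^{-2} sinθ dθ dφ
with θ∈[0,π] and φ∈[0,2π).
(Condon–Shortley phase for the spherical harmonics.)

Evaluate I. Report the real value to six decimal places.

-0.190365

m-sum 0 ✓  L=10 even ✓  2≤4≤6 ✓
Π(2lᵢ+1) = 5×9×9 = 405
triangle coeff Δ(2,4,4) = 1/13860
Σ_t [0,2]: t=0:+1/192 t=1:−1/36 t=2:+1/192 = -5/288
(3j)²=20/693 [(2 4 4; 0 0 0)], sign=-1
Σ_t [0,0]: t=0:+1/192 = 1/192
(3j)²=3/77 [(2 4 4; 2 0 -2)], sign=+1
⇒ 4πI² = 2700/5929
I = (-1)√(2700/5929/(4π)) = -0.19036462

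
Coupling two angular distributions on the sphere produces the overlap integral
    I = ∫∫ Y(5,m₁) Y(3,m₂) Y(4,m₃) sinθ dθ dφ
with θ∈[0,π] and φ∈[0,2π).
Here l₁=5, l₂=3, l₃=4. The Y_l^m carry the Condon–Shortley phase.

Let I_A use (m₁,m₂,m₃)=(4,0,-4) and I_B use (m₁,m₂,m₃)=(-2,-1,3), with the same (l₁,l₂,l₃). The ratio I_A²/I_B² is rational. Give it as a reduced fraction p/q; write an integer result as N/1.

72/49

l's match ⇒ only the (l;m) 3-j factors differ between A and B.
A: triangle coeff Δ(5,3,4) = 1/180180; Σ_t [1,1]: t=1:−1/8640 = -1/8640; (3j)²=28/715 [(5 3 4; 4 0 -4)], sign=-1
B: triangle coeff Δ(5,3,4) = 1/180180; Σ_t [1,2]: t=1:−1/4320 t=2:+1/960 = 7/8640; (3j)²=343/12870 [(5 3 4; -2 -1 3)], sign=-1
I_A²/I_B² = (28/715)/(343/12870) = 72/49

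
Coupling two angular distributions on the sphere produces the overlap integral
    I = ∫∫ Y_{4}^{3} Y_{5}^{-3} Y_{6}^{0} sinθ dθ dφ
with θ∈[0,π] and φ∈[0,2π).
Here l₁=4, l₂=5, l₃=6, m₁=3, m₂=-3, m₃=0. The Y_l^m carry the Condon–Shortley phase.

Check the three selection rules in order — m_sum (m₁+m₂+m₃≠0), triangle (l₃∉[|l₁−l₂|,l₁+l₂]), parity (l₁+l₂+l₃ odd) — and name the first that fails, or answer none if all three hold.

azimuthal sum: 3 − 3 + 0 = 0  ✓
1 ≤ 6 ≤ 9 (triangle on l)  ✓
L = 4 + 5 + 6 = 15 (odd)  ✗

parity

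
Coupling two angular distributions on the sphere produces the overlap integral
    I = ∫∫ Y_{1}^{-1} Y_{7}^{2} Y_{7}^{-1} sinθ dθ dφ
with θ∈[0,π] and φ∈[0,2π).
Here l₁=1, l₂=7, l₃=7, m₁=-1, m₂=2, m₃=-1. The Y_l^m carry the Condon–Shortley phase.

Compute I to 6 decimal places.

0.000000

Σlᵢ=15 odd — θ-integrand is odd under cosθ→−cosθ; I=0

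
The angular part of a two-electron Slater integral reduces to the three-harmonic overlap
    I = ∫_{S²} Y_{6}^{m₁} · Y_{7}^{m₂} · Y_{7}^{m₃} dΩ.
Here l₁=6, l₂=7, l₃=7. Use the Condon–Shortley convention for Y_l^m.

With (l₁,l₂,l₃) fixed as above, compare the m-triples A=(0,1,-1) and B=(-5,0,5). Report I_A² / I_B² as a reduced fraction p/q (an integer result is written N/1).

Shared (l₁,l₂,l₃)=(6,7,7): N and (l;000)² cancel in I_A²/I_B².
A: Δ = 6!·6!·8!/21! = 1/2444321880; Racah Σ t=0..6: t=0:+1/20901888000 t=1:−1/72576000 t=2:+1/3317760 t=3:−1/933120 t=4:+1/1327104 t=5:−1/10368000 t=6:+1/746496000 = -1/7962624; ⇒ 3j(6 7 7; 0 1 -1)² = 3125/1108536, sgn -1
B: Δ = 6!·6!·8!/21! = 1/2444321880; Racah Σ t=5..6: t=5:−1/124416000 t=6:+1/435456000 = -1/174182400; ⇒ 3j(6 7 7; -5 0 5)² = 55/4199, sgn -1
I_A²/I_B² = (3125/1108536)/(55/4199) = 625/2904

625/2904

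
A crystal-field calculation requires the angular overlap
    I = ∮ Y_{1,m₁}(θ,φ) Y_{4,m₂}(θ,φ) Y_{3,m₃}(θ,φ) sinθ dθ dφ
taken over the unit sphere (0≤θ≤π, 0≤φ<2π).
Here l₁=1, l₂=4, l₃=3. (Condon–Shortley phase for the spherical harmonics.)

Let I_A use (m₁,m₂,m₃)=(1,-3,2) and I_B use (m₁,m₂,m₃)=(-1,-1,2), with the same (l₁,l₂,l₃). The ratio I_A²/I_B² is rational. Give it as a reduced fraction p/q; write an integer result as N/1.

7/1

l's match ⇒ only the (l;m) 3-j factors differ between A and B.
A: triangle coeff Δ(1,4,3) = 1/252; Σ_t [0,0]: t=0:+1/240 = 1/240; (3j)²=1/12 [(1 4 3; 1 -3 2)], sign=-1
B: triangle coeff Δ(1,4,3) = 1/252; Σ_t [2,2]: t=2:+1/240 = 1/240; (3j)²=1/84 [(1 4 3; -1 -1 2)], sign=-1
I_A²/I_B² = (1/12)/(1/84) = 7/1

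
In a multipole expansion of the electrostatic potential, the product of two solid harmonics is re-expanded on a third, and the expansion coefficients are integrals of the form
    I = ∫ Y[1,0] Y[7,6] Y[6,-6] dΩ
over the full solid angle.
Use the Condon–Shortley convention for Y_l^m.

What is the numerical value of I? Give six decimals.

0.126157

Checks pass: Σm=0; 14 even; l₃=6∈[6,8].
(2·1+1)(2·7+1)(2·6+1) = 585
Δ: 2! 0! 12! / 15! → 1/1365
sum: t=1:−1/518400 = -1/518400
3j²(1 7 6; 0 0 0) = Δ·Π!·Σ² = 7/195  (sign -1)
sum: t=1:−1/479001600 = -1/479001600
3j²(1 7 6; 0 6 -6) = Δ·Π!·Σ² = 1/105  (sign -1)
combine: 4πI² = 585·7/195·1/105 = 1/5
take √, sign +1: I = 0.12615663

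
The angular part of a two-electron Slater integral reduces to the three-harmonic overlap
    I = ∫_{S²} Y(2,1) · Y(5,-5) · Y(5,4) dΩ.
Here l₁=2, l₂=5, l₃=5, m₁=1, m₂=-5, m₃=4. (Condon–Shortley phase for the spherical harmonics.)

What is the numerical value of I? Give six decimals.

-0.187924

Checks pass: Σm=0; 12 even; l₃=5∈[3,7].
(2·2+1)(2·5+1)(2·5+1) = 605
Δ: 2! 2! 8! / 13! → 1/38610
sum: t=0:+1/2880 t=1:−1/576 t=2:+1/2880 = -1/960
3j²(2 5 5; 0 0 0) = Δ·Π!·Σ² = 10/429  (sign +1)
sum: t=0:+1/80640 = 1/80640
3j²(2 5 5; 1 -5 4) = Δ·Π!·Σ² = 9/286  (sign -1)
combine: 4πI² = 605·10/429·9/286 = 75/169
take √, sign -1: I = -0.18792404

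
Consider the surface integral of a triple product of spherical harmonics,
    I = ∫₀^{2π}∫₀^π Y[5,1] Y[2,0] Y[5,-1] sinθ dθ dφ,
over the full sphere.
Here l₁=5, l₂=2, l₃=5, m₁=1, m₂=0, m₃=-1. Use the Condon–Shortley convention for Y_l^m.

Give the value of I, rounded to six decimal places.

Checks pass: Σm=0; 12 even; l₃=5∈[3,7].
(2·5+1)(2·2+1)(2·5+1) = 605
Δ: 2! 8! 2! / 13! → 1/38610
sum: t=0:+1/2880 t=1:−1/576 t=2:+1/2880 = -1/960
3j²(5 2 5; 0 0 0) = Δ·Π!·Σ² = 10/429  (sign +1)
sum: t=0:+1/2304 t=1:−1/720 t=2:+1/5760 = -1/1280
3j²(5 2 5; 1 0 -1) = Δ·Π!·Σ² = 27/1430  (sign -1)
combine: 4πI² = 605·10/429·27/1430 = 45/169
take √, sign -1: I = -0.14556534

-0.145565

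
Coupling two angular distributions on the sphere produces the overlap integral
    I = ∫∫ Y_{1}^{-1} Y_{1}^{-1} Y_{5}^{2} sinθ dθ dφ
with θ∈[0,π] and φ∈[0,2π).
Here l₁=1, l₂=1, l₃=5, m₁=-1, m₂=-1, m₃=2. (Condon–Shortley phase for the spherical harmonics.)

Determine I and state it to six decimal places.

0.000000

triangle: need 0≤l₃≤2, have 5; I=0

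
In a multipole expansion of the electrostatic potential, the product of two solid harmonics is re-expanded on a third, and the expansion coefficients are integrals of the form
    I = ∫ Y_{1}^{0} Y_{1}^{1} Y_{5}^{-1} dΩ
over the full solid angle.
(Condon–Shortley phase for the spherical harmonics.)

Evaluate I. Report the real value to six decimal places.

|1−1|≤5≤1+1 violated ⇒ I = 0

0.000000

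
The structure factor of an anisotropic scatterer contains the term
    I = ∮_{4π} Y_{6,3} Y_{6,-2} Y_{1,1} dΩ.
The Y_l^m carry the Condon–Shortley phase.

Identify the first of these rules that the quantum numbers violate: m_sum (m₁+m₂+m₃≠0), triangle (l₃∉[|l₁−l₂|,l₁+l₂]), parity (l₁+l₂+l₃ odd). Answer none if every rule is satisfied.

m_sum

m₁+m₂+m₃ = 3 − 2 + 1 = 2  ✗
triangle: |6−6|=0 ≤ l₃=1 ≤ 6+6=12
parity: l₁+l₂+l₃ = 13 is odd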